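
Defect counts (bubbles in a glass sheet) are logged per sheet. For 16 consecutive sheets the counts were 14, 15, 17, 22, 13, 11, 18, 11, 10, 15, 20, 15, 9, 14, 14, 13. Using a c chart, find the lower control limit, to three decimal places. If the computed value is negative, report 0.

3.038

c̄ = (14 + 15 + 17 + 22 + 13 + 11 + 18 + 11 + 10 + 15 + 20 + 15 + 9 + 14 + 14 + 13) / 16 = 231 / 16 = 14.4375
LCL = c̄ − 3√c̄ = 14.4375 − 3 × 3.7997 = 3.0385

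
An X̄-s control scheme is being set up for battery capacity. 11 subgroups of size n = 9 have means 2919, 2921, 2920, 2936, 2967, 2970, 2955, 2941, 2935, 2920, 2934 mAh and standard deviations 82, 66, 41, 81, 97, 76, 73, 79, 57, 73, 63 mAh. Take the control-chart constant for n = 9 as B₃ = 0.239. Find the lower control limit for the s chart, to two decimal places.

s̄ = (82 + 66 + 41 + 81 + 97 + 76 + 73 + 79 + 57 + 73 + 63) / 11 = 71.6364
LCL_s = B₃·s̄ = 0.239 × 71.6364 = 17.1211

17.12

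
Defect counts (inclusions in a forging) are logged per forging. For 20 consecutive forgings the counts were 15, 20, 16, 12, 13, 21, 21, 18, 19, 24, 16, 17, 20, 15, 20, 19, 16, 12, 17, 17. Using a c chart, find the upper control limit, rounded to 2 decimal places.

29.91

c̄ = (15 + 20 + 16 + 12 + 13 + 21 + 21 + 18 + 19 + 24 + 16 + 17 + 20 + 15 + 20 + 19 + 16 + 12 + 17 + 17) / 20 = 348 / 20 = 17.4000
UCL = c̄ + 3√c̄ = 17.4000 + 3 × √17.4000 = 17.4000 + 3 × 4.1713 = 29.9140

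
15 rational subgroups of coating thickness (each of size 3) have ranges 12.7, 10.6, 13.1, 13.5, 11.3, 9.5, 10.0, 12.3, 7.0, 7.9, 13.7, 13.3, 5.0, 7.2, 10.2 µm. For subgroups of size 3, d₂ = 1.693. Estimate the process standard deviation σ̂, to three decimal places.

R̄ = (12.7 + 10.6 + 13.1 + 13.5 + 11.3 + 9.5 + 10.0 + 12.3 + 7.0 + 7.9 + 13.7 + 13.3 + 5.0 + 7.2 + 10.2) / 15 = 10.4867
σ̂ = R̄ / d₂ = 10.4867 / 1.693 = 6.1941

6.194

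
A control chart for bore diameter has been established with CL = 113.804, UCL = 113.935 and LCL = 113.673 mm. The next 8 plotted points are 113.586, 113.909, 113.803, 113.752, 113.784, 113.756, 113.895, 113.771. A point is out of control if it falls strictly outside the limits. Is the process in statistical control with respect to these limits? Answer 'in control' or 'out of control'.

Compare each point to [113.673, 113.935]: sample 1 = 113.586 < LCL.

out of control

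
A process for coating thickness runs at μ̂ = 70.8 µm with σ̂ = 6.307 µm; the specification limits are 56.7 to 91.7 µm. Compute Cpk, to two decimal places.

0.75

Cpu = (USL − μ̂) / (3σ̂) = (91.7 − 70.8) / (3 × 6.307) = 1.1046; Cpl = (μ̂ − LSL) / (3σ̂) = (70.8 − 56.7) / (3 × 6.307) = 0.7452; Cpk = min(Cpu, Cpl) = 0.7452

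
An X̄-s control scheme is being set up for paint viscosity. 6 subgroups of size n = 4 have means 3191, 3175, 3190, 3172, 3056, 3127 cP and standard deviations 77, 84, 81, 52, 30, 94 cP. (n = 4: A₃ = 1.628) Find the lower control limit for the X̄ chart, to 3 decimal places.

3038.416

X̄̄ = (3191 + 3175 + 3190 + 3172 + 3056 + 3127) / 6 = 3151.8333
s̄ = (77 + 84 + 81 + 52 + 30 + 94) / 6 = 69.6667
LCL = X̄̄ − A₃·s̄ = 3151.8333 − 1.628 × 69.6667 = 3038.4160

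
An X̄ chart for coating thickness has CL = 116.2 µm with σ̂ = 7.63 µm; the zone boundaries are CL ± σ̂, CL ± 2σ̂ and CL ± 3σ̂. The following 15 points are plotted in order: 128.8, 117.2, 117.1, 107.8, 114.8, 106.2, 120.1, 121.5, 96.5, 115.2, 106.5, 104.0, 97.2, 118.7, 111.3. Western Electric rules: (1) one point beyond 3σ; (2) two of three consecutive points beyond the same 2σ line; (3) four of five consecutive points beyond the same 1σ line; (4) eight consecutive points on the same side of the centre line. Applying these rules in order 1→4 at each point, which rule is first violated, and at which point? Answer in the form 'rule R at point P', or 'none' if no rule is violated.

rule 3 at point 13

Zone of each point (C = within 1σ̂, B = 1σ̂–2σ̂, A = 2σ̂–3σ̂, * = beyond 3σ̂; sign = side of CL): 1:+B, 2:+C, 3:+C, 4:-B, 5:-C, 6:-B, 7:+C, 8:+C, 9:-A, 10:-C, 11:-B, 12:-B, 13:-A, 14:+C, 15:-C
Rule 3 (four of five consecutive points beyond the same 1σ limit) is satisfied at point 13.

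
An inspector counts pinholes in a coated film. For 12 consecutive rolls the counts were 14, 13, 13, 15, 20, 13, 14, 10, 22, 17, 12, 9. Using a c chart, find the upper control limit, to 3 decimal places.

c̄ = (14 + 13 + 13 + 15 + 20 + 13 + 14 + 10 + 22 + 17 + 12 + 9) / 12 = 172 / 12 = 14.3333
UCL = c̄ + 3√c̄ = 14.3333 + 3 × √14.3333 = 14.3333 + 3 × 3.7859 = 25.6912

25.691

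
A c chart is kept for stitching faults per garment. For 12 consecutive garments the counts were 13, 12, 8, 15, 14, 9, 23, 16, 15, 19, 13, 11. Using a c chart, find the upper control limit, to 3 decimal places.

c̄ = (13 + 12 + 8 + 15 + 14 + 9 + 23 + 16 + 15 + 19 + 13 + 11) / 12 = 168 / 12 = 14.0000
UCL = c̄ + 3√c̄ = 14.0000 + 3 × √14.0000 = 14.0000 + 3 × 3.7417 = 25.2250

25.225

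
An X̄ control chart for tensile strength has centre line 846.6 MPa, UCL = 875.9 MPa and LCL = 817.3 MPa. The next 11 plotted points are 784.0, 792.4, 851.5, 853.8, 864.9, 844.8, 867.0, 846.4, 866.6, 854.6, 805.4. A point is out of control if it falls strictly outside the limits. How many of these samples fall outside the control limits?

3

Compare each point to [817.3, 875.9]: sample 1 = 784.0 < LCL; sample 2 = 792.4 < LCL; sample 11 = 805.4 < LCL.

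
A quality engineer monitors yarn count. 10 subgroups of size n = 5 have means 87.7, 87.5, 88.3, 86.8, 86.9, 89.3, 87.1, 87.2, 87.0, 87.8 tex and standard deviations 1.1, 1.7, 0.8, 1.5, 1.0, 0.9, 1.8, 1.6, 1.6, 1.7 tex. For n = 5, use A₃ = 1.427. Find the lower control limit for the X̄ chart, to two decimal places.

85.61

X̄̄ = (87.7 + 87.5 + 88.3 + 86.8 + 86.9 + 89.3 + 87.1 + 87.2 + 87.0 + 87.8) / 10 = 87.5600
s̄ = (1.1 + 1.7 + 0.8 + 1.5 + 1.0 + 0.9 + 1.8 + 1.6 + 1.6 + 1.7) / 10 = 1.3700
LCL = X̄̄ − A₃·s̄ = 87.5600 − 1.427 × 1.3700 = 85.6050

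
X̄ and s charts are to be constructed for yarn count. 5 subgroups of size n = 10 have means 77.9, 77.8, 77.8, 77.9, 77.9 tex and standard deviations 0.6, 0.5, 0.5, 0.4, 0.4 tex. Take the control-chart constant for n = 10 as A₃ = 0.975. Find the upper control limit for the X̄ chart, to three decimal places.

X̄̄ = (77.9 + 77.8 + 77.8 + 77.9 + 77.9) / 5 = 77.8600
s̄ = (0.6 + 0.5 + 0.5 + 0.4 + 0.4) / 5 = 0.4800
UCL = X̄̄ + A₃·s̄ = 77.8600 + 0.975 × 0.4800 = 78.3280

78.328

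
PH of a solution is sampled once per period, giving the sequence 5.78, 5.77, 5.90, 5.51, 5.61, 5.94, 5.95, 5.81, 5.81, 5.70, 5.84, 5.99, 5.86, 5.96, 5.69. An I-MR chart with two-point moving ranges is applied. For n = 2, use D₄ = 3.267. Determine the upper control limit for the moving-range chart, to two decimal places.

Moving ranges: 0.01, 0.13, 0.39, 0.10, 0.33, 0.01, 0.14, 0.00, 0.11, 0.14, 0.15, 0.13, 0.10, 0.27; M̄R̄ = 2.0100 / 14 = 0.1436
UCL_MR = D₄·M̄R̄ = 3.267 × 0.1436 = 0.4690

0.47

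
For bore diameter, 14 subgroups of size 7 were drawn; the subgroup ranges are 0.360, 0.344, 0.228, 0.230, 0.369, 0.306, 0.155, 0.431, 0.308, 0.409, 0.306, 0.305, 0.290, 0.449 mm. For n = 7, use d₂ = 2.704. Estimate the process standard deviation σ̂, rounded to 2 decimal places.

0.12

R̄ = (0.360 + 0.344 + 0.228 + 0.230 + 0.369 + 0.306 + 0.155 + 0.431 + 0.308 + 0.409 + 0.306 + 0.305 + 0.290 + 0.449) / 14 = 0.3207
σ̂ = R̄ / d₂ = 0.3207 / 2.704 = 0.1186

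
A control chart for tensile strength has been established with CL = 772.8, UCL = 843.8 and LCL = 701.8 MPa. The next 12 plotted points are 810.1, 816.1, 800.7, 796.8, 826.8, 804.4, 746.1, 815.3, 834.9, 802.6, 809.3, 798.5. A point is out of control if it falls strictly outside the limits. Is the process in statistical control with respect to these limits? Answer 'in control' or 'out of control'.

in control

All 12 points lie within [701.8, 843.8].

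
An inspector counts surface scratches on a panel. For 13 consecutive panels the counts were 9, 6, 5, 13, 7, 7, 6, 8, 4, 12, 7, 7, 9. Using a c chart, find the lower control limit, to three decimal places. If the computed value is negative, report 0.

0.000

c̄ = (9 + 6 + 5 + 13 + 7 + 7 + 6 + 8 + 4 + 12 + 7 + 7 + 9) / 13 = 100 / 13 = 7.6923
LCL = c̄ − 3√c̄ = 7.6923 − 3 × 2.7735 = -0.6282 → 0 (cannot be negative)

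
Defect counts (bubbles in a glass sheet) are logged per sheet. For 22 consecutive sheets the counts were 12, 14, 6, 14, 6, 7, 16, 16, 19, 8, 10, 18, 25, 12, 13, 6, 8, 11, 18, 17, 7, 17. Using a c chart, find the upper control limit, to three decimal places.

c̄ = (12 + 14 + 6 + 14 + 6 + 7 + 16 + 16 + 19 + 8 + 10 + 18 + 25 + 12 + 13 + 6 + 8 + 11 + 18 + 17 + 7 + 17) / 22 = 280 / 22 = 12.7273
UCL = c̄ + 3√c̄ = 12.7273 + 3 × √12.7273 = 12.7273 + 3 × 3.5675 = 23.4299

23.430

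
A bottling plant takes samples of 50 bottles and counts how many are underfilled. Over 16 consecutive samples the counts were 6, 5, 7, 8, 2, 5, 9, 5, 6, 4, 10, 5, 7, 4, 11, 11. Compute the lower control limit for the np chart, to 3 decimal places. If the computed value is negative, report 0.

p̄ = Σdᵢ / (k·n) = 105 / (16 × 50) = 0.13125
LCL = np̄ − 3·√(np̄(1−p̄)) = 6.5625 − 3 × 2.3877 = -0.6006 → 0 (negative, so LCL = 0)

0.000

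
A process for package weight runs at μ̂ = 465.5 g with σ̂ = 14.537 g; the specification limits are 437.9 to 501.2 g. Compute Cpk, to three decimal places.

0.633

Cpu = (USL − μ̂) / (3σ̂) = (501.2 − 465.5) / (3 × 14.537) = 0.8186; Cpl = (μ̂ − LSL) / (3σ̂) = (465.5 − 437.9) / (3 × 14.537) = 0.6329; Cpk = min(Cpu, Cpl) = 0.6329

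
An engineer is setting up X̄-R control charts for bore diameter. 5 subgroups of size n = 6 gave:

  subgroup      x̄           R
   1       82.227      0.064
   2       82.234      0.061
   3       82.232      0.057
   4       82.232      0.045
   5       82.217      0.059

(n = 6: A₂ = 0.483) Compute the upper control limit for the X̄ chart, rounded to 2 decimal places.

X̄̄ = (82.227 + 82.234 + 82.232 + 82.232 + 82.217) / 5 = 411.1420 / 5 = 82.2284
R̄ = (0.064 + 0.061 + 0.057 + 0.045 + 0.059) / 5 = 0.2860 / 5 = 0.0572
UCL = X̄̄ + A₂·R̄ = 82.2284 + 0.483 × 0.0572 = 82.2560

82.26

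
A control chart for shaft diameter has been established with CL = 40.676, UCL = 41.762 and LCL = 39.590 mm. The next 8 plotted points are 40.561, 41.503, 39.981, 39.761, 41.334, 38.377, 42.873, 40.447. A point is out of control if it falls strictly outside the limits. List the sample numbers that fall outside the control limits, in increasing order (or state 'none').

6, 7

Compare each point to [39.590, 41.762]: sample 6 = 38.377 < LCL; sample 7 = 42.873 > UCL.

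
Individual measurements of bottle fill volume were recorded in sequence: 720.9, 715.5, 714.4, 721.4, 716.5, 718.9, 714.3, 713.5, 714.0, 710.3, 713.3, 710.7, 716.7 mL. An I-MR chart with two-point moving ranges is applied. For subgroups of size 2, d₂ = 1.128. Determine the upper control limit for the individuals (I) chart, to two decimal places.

X̄ = (720.9 + 715.5 + 714.4 + 721.4 + 716.5 + 718.9 + 714.3 + 713.5 + 714.0 + 710.3 + 713.3 + 710.7 + 716.7) / 13 = 715.4154
Moving ranges: 5.4, 1.1, 7.0, 4.9, 2.4, 4.6, 0.8, 0.5, 3.7, 3.0, 2.6, 6.0; M̄R̄ = 42.0000 / 12 = 3.5000
UCL = X̄ + 3·M̄R̄/d₂ = 715.4154 + 3 × 3.5000 / 1.128 = 724.7239

724.72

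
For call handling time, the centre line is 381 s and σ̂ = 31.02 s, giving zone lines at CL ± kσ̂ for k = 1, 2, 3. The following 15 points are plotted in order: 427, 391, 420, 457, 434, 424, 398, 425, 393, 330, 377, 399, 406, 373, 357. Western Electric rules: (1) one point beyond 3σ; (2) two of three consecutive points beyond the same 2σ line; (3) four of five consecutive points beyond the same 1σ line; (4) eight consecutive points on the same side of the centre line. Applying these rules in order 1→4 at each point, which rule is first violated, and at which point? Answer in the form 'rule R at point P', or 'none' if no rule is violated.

rule 3 at point 5

Zone of each point (C = within 1σ̂, B = 1σ̂–2σ̂, A = 2σ̂–3σ̂, * = beyond 3σ̂; sign = side of CL): 1:+B, 2:+C, 3:+B, 4:+A, 5:+B, 6:+B, 7:+C, 8:+B, 9:+C, 10:-B, 11:-C, 12:+C, 13:+C, 14:-C, 15:-C
Rule 3 (four of five consecutive points beyond the same 1σ limit) is satisfied at point 5.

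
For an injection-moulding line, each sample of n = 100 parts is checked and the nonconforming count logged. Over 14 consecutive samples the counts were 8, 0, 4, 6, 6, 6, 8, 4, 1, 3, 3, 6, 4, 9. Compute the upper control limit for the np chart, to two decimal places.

p̄ = Σdᵢ / (k·n) = 68 / (14 × 100) = 0.04857
UCL = np̄ + 3·√(np̄(1−p̄)) = 4.8571 + 3 × √(4.8571×0.95143) = 4.8571 + 3 × 2.1497 = 11.3063

11.31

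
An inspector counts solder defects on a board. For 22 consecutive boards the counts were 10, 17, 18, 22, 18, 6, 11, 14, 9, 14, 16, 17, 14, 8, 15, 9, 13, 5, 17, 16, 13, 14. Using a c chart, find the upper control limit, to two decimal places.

c̄ = (10 + 17 + 18 + 22 + 18 + 6 + 11 + 14 + 9 + 14 + 16 + 17 + 14 + 8 + 15 + 9 + 13 + 5 + 17 + 16 + 13 + 14) / 22 = 296 / 22 = 13.4545
UCL = c̄ + 3√c̄ = 13.4545 + 3 × √13.4545 = 13.4545 + 3 × 3.6680 = 24.4587

24.46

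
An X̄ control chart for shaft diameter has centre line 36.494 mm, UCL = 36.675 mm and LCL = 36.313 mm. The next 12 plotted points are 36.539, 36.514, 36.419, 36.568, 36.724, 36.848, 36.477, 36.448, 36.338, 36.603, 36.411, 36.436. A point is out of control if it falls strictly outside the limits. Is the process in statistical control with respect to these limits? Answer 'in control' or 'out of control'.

Compare each point to [36.313, 36.675]: sample 5 = 36.724 > UCL; sample 6 = 36.848 > UCL.

out of control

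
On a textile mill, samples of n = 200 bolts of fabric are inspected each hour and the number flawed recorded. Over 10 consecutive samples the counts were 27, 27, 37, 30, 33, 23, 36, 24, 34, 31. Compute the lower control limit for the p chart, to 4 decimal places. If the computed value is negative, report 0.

p̄ = Σdᵢ / (k·n) = 302 / (10 × 200) = 0.15100
LCL = p̄ − 3·√(p̄(1−p̄)/n) = 0.15100 − 3 × 0.02532 = 0.07505

0.0750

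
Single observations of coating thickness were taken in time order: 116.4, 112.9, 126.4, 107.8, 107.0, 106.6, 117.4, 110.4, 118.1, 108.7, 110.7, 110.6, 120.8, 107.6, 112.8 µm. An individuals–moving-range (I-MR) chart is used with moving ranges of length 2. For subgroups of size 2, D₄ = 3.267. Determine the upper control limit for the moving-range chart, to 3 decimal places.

Moving ranges: 3.5, 13.5, 18.6, 0.8, 0.4, 10.8, 7.0, 7.7, 9.4, 2.0, 0.1, 10.2, 13.2, 5.2; M̄R̄ = 102.4000 / 14 = 7.3143
UCL_MR = D₄·M̄R̄ = 3.267 × 7.3143 = 23.8958

23.896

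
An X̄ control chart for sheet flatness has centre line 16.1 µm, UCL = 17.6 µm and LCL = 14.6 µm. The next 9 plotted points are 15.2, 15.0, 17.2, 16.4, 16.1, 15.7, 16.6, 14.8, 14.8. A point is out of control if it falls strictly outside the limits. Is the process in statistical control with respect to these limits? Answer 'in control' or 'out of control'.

in control

All 9 points lie within [14.6, 17.6].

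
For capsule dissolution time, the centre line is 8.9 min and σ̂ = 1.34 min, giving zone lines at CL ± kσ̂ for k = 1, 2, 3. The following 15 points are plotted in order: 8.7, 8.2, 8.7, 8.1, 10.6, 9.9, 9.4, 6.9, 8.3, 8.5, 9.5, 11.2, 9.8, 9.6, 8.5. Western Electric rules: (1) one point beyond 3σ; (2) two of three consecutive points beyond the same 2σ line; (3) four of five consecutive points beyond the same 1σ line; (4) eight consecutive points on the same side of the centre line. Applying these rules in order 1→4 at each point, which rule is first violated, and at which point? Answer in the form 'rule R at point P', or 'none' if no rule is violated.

none

Zone of each point (C = within 1σ̂, B = 1σ̂–2σ̂, A = 2σ̂–3σ̂, * = beyond 3σ̂; sign = side of CL): 1:-C, 2:-C, 3:-C, 4:-C, 5:+B, 6:+C, 7:+C, 8:-B, 9:-C, 10:-C, 11:+C, 12:+B, 13:+C, 14:+C, 15:-C
No rule fires across all 15 points.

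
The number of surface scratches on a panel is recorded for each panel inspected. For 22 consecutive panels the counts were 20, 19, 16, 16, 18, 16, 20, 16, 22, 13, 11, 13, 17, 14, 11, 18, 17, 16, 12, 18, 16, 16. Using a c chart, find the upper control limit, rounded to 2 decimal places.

c̄ = (20 + 19 + 16 + 16 + 18 + 16 + 20 + 16 + 22 + 13 + 11 + 13 + 17 + 14 + 11 + 18 + 17 + 16 + 12 + 18 + 16 + 16) / 22 = 355 / 22 = 16.1364
UCL = c̄ + 3√c̄ = 16.1364 + 3 × √16.1364 = 16.1364 + 3 × 4.0170 = 28.1874

28.19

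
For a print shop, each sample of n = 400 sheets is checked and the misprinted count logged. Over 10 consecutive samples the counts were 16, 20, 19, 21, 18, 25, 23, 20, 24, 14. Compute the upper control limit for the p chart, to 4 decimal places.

p̄ = Σdᵢ / (k·n) = 200 / (10 × 400) = 0.05000
UCL = p̄ + 3·√(p̄(1−p̄)/n) = 0.05000 + 3 × √(0.05000×0.95000/400) = 0.05000 + 3 × 0.01090 = 0.08269

0.0827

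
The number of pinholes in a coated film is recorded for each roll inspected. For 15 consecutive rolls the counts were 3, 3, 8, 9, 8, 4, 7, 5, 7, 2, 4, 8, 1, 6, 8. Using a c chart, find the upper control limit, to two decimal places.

12.59

c̄ = (3 + 3 + 8 + 9 + 8 + 4 + 7 + 5 + 7 + 2 + 4 + 8 + 1 + 6 + 8) / 15 = 83 / 15 = 5.5333
UCL = c̄ + 3√c̄ = 5.5333 + 3 × √5.5333 = 5.5333 + 3 × 2.3523 = 12.5902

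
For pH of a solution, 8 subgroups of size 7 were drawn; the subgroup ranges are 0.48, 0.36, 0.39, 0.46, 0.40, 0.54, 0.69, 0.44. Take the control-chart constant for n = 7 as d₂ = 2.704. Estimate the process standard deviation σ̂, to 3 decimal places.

0.174

R̄ = (0.48 + 0.36 + 0.39 + 0.46 + 0.40 + 0.54 + 0.69 + 0.44) / 8 = 0.4700
σ̂ = R̄ / d₂ = 0.4700 / 2.704 = 0.1738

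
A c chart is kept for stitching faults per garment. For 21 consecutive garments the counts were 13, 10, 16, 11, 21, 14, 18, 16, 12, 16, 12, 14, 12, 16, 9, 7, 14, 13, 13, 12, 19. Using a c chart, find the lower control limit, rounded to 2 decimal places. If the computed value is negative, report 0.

c̄ = (13 + 10 + 16 + 11 + 21 + 14 + 18 + 16 + 12 + 16 + 12 + 14 + 12 + 16 + 9 + 7 + 14 + 13 + 13 + 12 + 19) / 21 = 288 / 21 = 13.7143
LCL = c̄ − 3√c̄ = 13.7143 − 3 × 3.7033 = 2.6044

2.60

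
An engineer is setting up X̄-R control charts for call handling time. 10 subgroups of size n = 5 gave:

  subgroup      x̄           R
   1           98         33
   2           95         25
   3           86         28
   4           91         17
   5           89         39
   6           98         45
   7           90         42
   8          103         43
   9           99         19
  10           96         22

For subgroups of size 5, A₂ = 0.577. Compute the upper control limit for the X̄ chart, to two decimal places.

112.56

X̄̄ = (98 + 95 + 86 + 91 + 89 + 98 + 90 + 103 + 99 + 96) / 10 = 945.0000 / 10 = 94.5000
R̄ = (33 + 25 + 28 + 17 + 39 + 45 + 42 + 43 + 19 + 22) / 10 = 313.0000 / 10 = 31.3000
UCL = X̄̄ + A₂·R̄ = 94.5000 + 0.577 × 31.3000 = 112.5601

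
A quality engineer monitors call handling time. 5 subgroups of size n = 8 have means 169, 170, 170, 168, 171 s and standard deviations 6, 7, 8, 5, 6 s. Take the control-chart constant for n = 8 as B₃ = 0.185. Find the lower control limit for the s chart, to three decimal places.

s̄ = (6 + 7 + 8 + 5 + 6) / 5 = 6.4000
LCL_s = B₃·s̄ = 0.185 × 6.4000 = 1.1840

1.184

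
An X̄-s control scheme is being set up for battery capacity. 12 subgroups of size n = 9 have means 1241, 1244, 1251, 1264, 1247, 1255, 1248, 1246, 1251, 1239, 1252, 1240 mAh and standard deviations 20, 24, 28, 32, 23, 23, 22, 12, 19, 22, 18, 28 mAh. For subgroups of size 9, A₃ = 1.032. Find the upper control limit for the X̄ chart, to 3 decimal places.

X̄̄ = (1241 + 1244 + 1251 + 1264 + 1247 + 1255 + 1248 + 1246 + 1251 + 1239 + 1252 + 1240) / 12 = 1248.1667
s̄ = (20 + 24 + 28 + 32 + 23 + 23 + 22 + 12 + 19 + 22 + 18 + 28) / 12 = 22.5833
UCL = X̄̄ + A₃·s̄ = 1248.1667 + 1.032 × 22.5833 = 1271.4727

1271.473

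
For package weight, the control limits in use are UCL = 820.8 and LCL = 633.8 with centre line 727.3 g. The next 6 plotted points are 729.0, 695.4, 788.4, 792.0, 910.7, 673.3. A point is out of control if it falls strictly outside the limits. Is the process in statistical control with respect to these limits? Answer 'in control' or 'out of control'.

Compare each point to [633.8, 820.8]: sample 5 = 910.7 > UCL.

out of control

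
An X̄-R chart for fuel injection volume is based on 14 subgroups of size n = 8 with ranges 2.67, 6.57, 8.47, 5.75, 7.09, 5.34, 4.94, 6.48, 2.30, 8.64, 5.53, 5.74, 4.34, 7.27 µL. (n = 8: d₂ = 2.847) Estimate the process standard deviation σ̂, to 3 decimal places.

2.035

R̄ = (2.67 + 6.57 + 8.47 + 5.75 + 7.09 + 5.34 + 4.94 + 6.48 + 2.30 + 8.64 + 5.53 + 5.74 + 4.34 + 7.27) / 14 = 5.7950
σ̂ = R̄ / d₂ = 5.7950 / 2.847 = 2.0355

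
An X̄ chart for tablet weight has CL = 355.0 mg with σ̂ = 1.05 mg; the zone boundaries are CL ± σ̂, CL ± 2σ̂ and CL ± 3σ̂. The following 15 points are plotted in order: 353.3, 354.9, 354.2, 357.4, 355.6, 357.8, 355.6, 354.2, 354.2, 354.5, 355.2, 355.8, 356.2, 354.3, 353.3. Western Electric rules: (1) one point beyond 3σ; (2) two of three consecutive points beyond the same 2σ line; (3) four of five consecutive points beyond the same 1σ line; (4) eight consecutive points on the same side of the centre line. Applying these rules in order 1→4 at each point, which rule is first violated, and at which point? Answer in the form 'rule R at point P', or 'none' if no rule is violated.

Zone of each point (C = within 1σ̂, B = 1σ̂–2σ̂, A = 2σ̂–3σ̂, * = beyond 3σ̂; sign = side of CL): 1:-B, 2:-C, 3:-C, 4:+A, 5:+C, 6:+A, 7:+C, 8:-C, 9:-C, 10:-C, 11:+C, 12:+C, 13:+B, 14:-C, 15:-B
Rule 2 (two of three consecutive points beyond the same 2σ limit) is satisfied at point 6.

rule 2 at point 6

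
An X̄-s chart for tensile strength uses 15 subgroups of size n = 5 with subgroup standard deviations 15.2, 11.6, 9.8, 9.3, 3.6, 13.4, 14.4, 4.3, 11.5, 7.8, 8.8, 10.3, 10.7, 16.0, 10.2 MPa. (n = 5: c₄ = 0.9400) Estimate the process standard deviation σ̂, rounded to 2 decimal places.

11.13

s̄ = (15.2 + 11.6 + 9.8 + 9.3 + 3.6 + 13.4 + 14.4 + 4.3 + 11.5 + 7.8 + 8.8 + 10.3 + 10.7 + 16.0 + 10.2) / 15 = 10.4600
σ̂ = s̄ / c₄ = 10.4600 / 0.9400 = 11.1277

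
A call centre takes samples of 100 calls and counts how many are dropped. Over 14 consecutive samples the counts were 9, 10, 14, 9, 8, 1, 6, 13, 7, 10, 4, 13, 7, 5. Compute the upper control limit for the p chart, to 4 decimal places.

p̄ = Σdᵢ / (k·n) = 116 / (14 × 100) = 0.08286
UCL = p̄ + 3·√(p̄(1−p̄)/n) = 0.08286 + 3 × √(0.08286×0.91714/100) = 0.08286 + 3 × 0.02757 = 0.16556

0.1656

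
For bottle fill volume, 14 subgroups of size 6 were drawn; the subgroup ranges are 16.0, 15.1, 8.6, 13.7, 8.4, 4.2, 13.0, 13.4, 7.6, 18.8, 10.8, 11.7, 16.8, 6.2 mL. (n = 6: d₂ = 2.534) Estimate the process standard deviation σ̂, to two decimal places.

4.63

R̄ = (16.0 + 15.1 + 8.6 + 13.7 + 8.4 + 4.2 + 13.0 + 13.4 + 7.6 + 18.8 + 10.8 + 11.7 + 16.8 + 6.2) / 14 = 11.7357
σ̂ = R̄ / d₂ = 11.7357 / 2.534 = 4.6313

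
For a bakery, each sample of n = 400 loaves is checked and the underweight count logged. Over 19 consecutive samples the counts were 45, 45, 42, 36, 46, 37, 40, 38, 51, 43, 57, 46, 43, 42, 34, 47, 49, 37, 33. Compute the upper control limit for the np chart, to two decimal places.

p̄ = Σdᵢ / (k·n) = 811 / (19 × 400) = 0.10671
UCL = np̄ + 3·√(np̄(1−p̄)) = 42.6842 + 3 × √(42.6842×0.89329) = 42.6842 + 3 × 6.1749 = 61.2089

61.21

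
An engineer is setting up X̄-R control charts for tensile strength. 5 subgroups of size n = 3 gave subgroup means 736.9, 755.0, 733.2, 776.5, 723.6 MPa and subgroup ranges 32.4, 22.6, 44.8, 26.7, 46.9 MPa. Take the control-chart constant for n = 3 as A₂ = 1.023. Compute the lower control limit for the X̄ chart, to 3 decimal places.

X̄̄ = (736.9 + 755.0 + 733.2 + 776.5 + 723.6) / 5 = 3725.2000 / 5 = 745.0400
R̄ = (32.4 + 22.6 + 44.8 + 26.7 + 46.9) / 5 = 173.4000 / 5 = 34.6800
LCL = X̄̄ − A₂·R̄ = 745.0400 − 1.023 × 34.6800 = 709.5624

709.562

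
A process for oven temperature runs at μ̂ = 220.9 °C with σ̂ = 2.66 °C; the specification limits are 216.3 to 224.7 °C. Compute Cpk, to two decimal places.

Cpu = (USL − μ̂) / (3σ̂) = (224.7 − 220.9) / (3 × 2.66) = 0.4762; Cpl = (μ̂ − LSL) / (3σ̂) = (220.9 − 216.3) / (3 × 2.66) = 0.5764; Cpk = min(Cpu, Cpl) = 0.4762

0.48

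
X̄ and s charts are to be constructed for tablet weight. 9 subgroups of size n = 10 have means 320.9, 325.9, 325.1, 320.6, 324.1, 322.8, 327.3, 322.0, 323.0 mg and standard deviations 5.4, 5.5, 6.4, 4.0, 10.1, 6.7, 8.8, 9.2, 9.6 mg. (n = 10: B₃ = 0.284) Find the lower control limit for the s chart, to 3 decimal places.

s̄ = (5.4 + 5.5 + 6.4 + 4.0 + 10.1 + 6.7 + 8.8 + 9.2 + 9.6) / 9 = 7.3000
LCL_s = B₃·s̄ = 0.284 × 7.3000 = 2.0732

2.073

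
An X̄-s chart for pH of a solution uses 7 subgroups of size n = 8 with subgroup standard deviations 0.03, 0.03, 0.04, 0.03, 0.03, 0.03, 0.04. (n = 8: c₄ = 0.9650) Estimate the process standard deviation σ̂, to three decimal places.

0.034

s̄ = (0.03 + 0.03 + 0.04 + 0.03 + 0.03 + 0.03 + 0.04) / 7 = 0.0329
σ̂ = s̄ / c₄ = 0.0329 / 0.9650 = 0.0340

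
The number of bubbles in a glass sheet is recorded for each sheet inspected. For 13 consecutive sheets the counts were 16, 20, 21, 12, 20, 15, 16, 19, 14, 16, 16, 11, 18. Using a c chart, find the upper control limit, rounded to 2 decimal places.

c̄ = (16 + 20 + 21 + 12 + 20 + 15 + 16 + 19 + 14 + 16 + 16 + 11 + 18) / 13 = 214 / 13 = 16.4615
UCL = c̄ + 3√c̄ = 16.4615 + 3 × √16.4615 = 16.4615 + 3 × 4.0573 = 28.6334

28.63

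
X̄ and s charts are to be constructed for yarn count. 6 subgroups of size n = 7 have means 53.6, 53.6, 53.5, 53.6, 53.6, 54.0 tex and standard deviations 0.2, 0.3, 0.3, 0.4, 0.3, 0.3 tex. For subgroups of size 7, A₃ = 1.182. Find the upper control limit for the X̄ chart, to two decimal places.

X̄̄ = (53.6 + 53.6 + 53.5 + 53.6 + 53.6 + 54.0) / 6 = 53.6500
s̄ = (0.2 + 0.3 + 0.3 + 0.4 + 0.3 + 0.3) / 6 = 0.3000
UCL = X̄̄ + A₃·s̄ = 53.6500 + 1.182 × 0.3000 = 54.0046

54.00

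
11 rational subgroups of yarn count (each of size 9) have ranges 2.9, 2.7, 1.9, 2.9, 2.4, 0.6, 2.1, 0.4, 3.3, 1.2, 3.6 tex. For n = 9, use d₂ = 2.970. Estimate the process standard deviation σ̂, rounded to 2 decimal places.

0.73

R̄ = (2.9 + 2.7 + 1.9 + 2.9 + 2.4 + 0.6 + 2.1 + 0.4 + 3.3 + 1.2 + 3.6) / 11 = 2.1818
σ̂ = R̄ / d₂ = 2.1818 / 2.970 = 0.7346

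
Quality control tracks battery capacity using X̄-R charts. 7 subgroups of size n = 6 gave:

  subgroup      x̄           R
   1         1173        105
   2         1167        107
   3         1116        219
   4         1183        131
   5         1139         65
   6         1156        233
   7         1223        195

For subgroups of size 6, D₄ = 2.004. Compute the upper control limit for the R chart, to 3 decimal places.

302.031

R̄ = (105 + 107 + 219 + 131 + 65 + 233 + 195) / 7 = 1055.0000 / 7 = 150.7143
UCL_R = D₄·R̄ = 2.004 × 150.7143 = 302.0314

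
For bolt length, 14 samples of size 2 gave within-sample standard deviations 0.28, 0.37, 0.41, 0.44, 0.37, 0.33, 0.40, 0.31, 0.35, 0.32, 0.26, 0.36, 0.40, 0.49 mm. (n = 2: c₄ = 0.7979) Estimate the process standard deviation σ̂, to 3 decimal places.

0.456

s̄ = (0.28 + 0.37 + 0.41 + 0.44 + 0.37 + 0.33 + 0.40 + 0.31 + 0.35 + 0.32 + 0.26 + 0.36 + 0.40 + 0.49) / 14 = 0.3636
σ̂ = s̄ / c₄ = 0.3636 / 0.7979 = 0.4557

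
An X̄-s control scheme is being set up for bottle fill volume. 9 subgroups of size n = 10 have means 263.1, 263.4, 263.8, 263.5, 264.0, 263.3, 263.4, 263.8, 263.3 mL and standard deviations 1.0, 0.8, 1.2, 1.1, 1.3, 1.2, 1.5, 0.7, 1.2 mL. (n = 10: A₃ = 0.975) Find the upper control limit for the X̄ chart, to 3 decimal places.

264.594

X̄̄ = (263.1 + 263.4 + 263.8 + 263.5 + 264.0 + 263.3 + 263.4 + 263.8 + 263.3) / 9 = 263.5111
s̄ = (1.0 + 0.8 + 1.2 + 1.1 + 1.3 + 1.2 + 1.5 + 0.7 + 1.2) / 9 = 1.1111
UCL = X̄̄ + A₃·s̄ = 263.5111 + 0.975 × 1.1111 = 264.5944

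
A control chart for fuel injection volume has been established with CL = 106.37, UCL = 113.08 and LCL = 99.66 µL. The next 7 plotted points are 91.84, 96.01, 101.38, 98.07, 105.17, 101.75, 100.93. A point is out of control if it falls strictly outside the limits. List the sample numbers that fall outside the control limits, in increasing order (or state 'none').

1, 2, 4

Compare each point to [99.66, 113.08]: sample 1 = 91.84 < LCL; sample 2 = 96.01 < LCL; sample 4 = 98.07 < LCL.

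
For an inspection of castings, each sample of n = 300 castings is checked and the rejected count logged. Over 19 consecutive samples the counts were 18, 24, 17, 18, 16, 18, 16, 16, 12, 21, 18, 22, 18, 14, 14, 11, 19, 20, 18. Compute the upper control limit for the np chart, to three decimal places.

p̄ = Σdᵢ / (k·n) = 330 / (19 × 300) = 0.05789
UCL = np̄ + 3·√(np̄(1−p̄)) = 17.3684 + 3 × √(17.3684×0.94211) = 17.3684 + 3 × 4.0451 = 29.5037

29.504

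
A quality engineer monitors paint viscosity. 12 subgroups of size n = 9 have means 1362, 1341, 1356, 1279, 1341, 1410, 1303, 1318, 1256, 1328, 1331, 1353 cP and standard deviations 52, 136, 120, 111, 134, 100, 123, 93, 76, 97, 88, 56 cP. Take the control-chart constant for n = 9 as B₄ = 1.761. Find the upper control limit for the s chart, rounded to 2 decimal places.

174.05

s̄ = (52 + 136 + 120 + 111 + 134 + 100 + 123 + 93 + 76 + 97 + 88 + 56) / 12 = 98.8333
UCL_s = B₄·s̄ = 1.761 × 98.8333 = 174.0455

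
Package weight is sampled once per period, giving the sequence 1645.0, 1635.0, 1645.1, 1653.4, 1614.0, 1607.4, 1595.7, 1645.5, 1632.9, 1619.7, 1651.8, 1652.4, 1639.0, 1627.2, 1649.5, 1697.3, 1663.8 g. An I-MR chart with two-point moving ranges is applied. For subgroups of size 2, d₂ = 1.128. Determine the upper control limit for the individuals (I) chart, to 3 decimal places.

1693.412

X̄ = (1645.0 + 1635.0 + 1645.1 + 1653.4 + 1614.0 + 1607.4 + 1595.7 + 1645.5 + 1632.9 + 1619.7 + 1651.8 + 1652.4 + 1639.0 + 1627.2 + 1649.5 + 1697.3 + 1663.8) / 17 = 1639.6882
Moving ranges: 10.0, 10.1, 8.3, 39.4, 6.6, 11.7, 49.8, 12.6, 13.2, 32.1, 0.6, 13.4, 11.8, 22.3, 47.8, 33.5; M̄R̄ = 323.2000 / 16 = 20.2000
UCL = X̄ + 3·M̄R̄/d₂ = 1639.6882 + 3 × 20.2000 / 1.128 = 1693.4116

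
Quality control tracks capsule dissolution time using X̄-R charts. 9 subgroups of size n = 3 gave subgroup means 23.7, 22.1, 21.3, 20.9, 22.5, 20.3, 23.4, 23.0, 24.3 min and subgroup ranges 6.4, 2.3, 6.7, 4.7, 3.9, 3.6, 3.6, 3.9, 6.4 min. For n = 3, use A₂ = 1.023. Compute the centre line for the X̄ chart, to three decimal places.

22.389

X̄̄ = (23.7 + 22.1 + 21.3 + 20.9 + 22.5 + 20.3 + 23.4 + 23.0 + 24.3) / 9 = 201.5000 / 9 = 22.3889
CL = X̄̄ = 22.3889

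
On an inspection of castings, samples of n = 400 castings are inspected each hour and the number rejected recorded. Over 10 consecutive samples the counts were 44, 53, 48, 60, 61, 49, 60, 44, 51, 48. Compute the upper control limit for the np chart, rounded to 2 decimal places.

p̄ = Σdᵢ / (k·n) = 518 / (10 × 400) = 0.12950
UCL = np̄ + 3·√(np̄(1−p̄)) = 51.8000 + 3 × √(51.8000×0.87050) = 51.8000 + 3 × 6.7151 = 71.9452

71.95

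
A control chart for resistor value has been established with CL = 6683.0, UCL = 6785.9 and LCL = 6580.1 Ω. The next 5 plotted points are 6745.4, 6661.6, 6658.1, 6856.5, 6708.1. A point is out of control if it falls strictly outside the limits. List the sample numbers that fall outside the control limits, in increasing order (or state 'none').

Compare each point to [6580.1, 6785.9]: sample 4 = 6856.5 > UCL.

4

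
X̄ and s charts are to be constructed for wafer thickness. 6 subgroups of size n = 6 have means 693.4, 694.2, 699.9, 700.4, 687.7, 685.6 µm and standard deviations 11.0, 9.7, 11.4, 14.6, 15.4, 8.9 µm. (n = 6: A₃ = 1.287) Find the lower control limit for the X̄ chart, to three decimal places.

678.304

X̄̄ = (693.4 + 694.2 + 699.9 + 700.4 + 687.7 + 685.6) / 6 = 693.5333
s̄ = (11.0 + 9.7 + 11.4 + 14.6 + 15.4 + 8.9) / 6 = 11.8333
LCL = X̄̄ − A₃·s̄ = 693.5333 − 1.287 × 11.8333 = 678.3038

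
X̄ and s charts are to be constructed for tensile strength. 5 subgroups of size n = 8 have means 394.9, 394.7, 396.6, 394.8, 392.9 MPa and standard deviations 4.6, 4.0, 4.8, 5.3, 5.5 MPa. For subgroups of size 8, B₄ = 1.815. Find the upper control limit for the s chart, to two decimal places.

8.78

s̄ = (4.6 + 4.0 + 4.8 + 5.3 + 5.5) / 5 = 4.8400
UCL_s = B₄·s̄ = 1.815 × 4.8400 = 8.7846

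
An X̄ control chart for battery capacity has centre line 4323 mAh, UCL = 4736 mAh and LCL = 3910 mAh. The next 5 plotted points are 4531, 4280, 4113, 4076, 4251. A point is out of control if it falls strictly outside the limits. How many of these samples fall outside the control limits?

All 5 points lie within [3910, 4736].

0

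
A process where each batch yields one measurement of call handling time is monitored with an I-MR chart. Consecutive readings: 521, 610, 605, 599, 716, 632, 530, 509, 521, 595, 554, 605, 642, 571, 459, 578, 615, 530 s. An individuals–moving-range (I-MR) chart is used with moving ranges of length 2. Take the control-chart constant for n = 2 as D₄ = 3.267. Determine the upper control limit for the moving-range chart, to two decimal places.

204.28

Moving ranges: 89, 5, 6, 117, 84, 102, 21, 12, 74, 41, 51, 37, 71, 112, 119, 37, 85; M̄R̄ = 1063.0000 / 17 = 62.5294
UCL_MR = D₄·M̄R̄ = 3.267 × 62.5294 = 204.2836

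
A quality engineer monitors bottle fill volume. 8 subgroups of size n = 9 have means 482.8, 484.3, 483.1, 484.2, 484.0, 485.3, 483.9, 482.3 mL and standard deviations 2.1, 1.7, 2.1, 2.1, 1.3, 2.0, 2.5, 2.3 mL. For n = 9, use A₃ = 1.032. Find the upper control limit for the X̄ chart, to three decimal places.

485.814

X̄̄ = (482.8 + 484.3 + 483.1 + 484.2 + 484.0 + 485.3 + 483.9 + 482.3) / 8 = 483.7375
s̄ = (2.1 + 1.7 + 2.1 + 2.1 + 1.3 + 2.0 + 2.5 + 2.3) / 8 = 2.0125
UCL = X̄̄ + A₃·s̄ = 483.7375 + 1.032 × 2.0125 = 485.8144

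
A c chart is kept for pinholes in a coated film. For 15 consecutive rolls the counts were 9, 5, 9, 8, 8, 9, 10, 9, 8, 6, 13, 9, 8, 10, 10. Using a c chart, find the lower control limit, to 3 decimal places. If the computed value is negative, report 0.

c̄ = (9 + 5 + 9 + 8 + 8 + 9 + 10 + 9 + 8 + 6 + 13 + 9 + 8 + 10 + 10) / 15 = 131 / 15 = 8.7333
LCL = c̄ − 3√c̄ = 8.7333 − 3 × 2.9552 = -0.1323 → 0 (cannot be negative)

0.000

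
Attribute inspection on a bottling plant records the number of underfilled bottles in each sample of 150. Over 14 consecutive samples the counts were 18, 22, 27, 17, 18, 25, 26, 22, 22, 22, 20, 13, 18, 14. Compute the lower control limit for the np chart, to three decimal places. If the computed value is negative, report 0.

7.721

p̄ = Σdᵢ / (k·n) = 284 / (14 × 150) = 0.13524
LCL = np̄ − 3·√(np̄(1−p̄)) = 20.2857 − 3 × 4.1884 = 7.7207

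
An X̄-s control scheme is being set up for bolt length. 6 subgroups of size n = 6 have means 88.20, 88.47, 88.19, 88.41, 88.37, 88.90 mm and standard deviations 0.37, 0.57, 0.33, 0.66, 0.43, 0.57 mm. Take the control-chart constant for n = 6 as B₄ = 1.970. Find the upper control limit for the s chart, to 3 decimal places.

0.962

s̄ = (0.37 + 0.57 + 0.33 + 0.66 + 0.43 + 0.57) / 6 = 0.4883
UCL_s = B₄·s̄ = 1.970 × 0.4883 = 0.9620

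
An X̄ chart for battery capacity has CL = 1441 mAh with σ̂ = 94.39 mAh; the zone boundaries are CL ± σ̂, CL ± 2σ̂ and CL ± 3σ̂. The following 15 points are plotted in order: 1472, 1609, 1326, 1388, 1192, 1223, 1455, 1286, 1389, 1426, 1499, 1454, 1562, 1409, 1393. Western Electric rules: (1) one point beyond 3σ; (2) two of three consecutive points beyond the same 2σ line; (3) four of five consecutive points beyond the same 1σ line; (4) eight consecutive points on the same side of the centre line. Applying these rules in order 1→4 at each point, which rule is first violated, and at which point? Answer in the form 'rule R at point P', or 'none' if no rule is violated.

Zone of each point (C = within 1σ̂, B = 1σ̂–2σ̂, A = 2σ̂–3σ̂, * = beyond 3σ̂; sign = side of CL): 1:+C, 2:+B, 3:-B, 4:-C, 5:-A, 6:-A, 7:+C, 8:-B, 9:-C, 10:-C, 11:+C, 12:+C, 13:+B, 14:-C, 15:-C
Rule 2 (two of three consecutive points beyond the same 2σ limit) is satisfied at point 6.

rule 2 at point 6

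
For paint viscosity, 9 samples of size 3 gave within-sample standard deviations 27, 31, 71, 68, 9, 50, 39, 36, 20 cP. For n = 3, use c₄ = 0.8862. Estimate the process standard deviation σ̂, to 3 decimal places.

44.008

s̄ = (27 + 31 + 71 + 68 + 9 + 50 + 39 + 36 + 20) / 9 = 39.0000
σ̂ = s̄ / c₄ = 39.0000 / 0.8862 = 44.0081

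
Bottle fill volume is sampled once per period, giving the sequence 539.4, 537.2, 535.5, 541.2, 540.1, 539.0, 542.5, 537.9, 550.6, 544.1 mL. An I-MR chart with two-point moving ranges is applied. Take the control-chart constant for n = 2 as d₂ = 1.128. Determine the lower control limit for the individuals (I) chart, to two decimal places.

X̄ = (539.4 + 537.2 + 535.5 + 541.2 + 540.1 + 539.0 + 542.5 + 537.9 + 550.6 + 544.1) / 10 = 540.7500
Moving ranges: 2.2, 1.7, 5.7, 1.1, 1.1, 3.5, 4.6, 12.7, 6.5; M̄R̄ = 39.1000 / 9 = 4.3444
LCL = X̄ − 3·M̄R̄/d₂ = 540.7500 − 3 × 4.3444 / 1.128 = 529.1956

529.20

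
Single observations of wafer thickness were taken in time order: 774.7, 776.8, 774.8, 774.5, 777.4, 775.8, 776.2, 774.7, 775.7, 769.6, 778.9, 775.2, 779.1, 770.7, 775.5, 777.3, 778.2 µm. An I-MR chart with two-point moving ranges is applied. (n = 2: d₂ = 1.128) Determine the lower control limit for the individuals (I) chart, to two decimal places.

767.17

X̄ = (774.7 + 776.8 + 774.8 + 774.5 + 777.4 + 775.8 + 776.2 + 774.7 + 775.7 + 769.6 + 778.9 + 775.2 + 779.1 + 770.7 + 775.5 + 777.3 + 778.2) / 17 = 775.5941
Moving ranges: 2.1, 2.0, 0.3, 2.9, 1.6, 0.4, 1.5, 1.0, 6.1, 9.3, 3.7, 3.9, 8.4, 4.8, 1.8, 0.9; M̄R̄ = 50.7000 / 16 = 3.1688
LCL = X̄ − 3·M̄R̄/d₂ = 775.5941 − 3 × 3.1688 / 1.128 = 767.1666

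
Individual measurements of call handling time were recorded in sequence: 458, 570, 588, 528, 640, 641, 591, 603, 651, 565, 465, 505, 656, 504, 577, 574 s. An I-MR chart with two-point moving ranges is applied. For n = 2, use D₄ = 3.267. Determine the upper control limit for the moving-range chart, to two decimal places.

221.72

Moving ranges: 112, 18, 60, 112, 1, 50, 12, 48, 86, 100, 40, 151, 152, 73, 3; M̄R̄ = 1018.0000 / 15 = 67.8667
UCL_MR = D₄·M̄R̄ = 3.267 × 67.8667 = 221.7204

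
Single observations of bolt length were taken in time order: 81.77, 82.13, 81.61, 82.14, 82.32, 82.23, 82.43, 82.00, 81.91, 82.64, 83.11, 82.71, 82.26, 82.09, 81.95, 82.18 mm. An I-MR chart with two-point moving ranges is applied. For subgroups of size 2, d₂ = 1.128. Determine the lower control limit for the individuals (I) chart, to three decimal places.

X̄ = (81.77 + 82.13 + 81.61 + 82.14 + 82.32 + 82.23 + 82.43 + 82.00 + 81.91 + 82.64 + 83.11 + 82.71 + 82.26 + 82.09 + 81.95 + 82.18) / 16 = 82.2175
Moving ranges: 0.36, 0.52, 0.53, 0.18, 0.09, 0.20, 0.43, 0.09, 0.73, 0.47, 0.40, 0.45, 0.17, 0.14, 0.23; M̄R̄ = 4.9900 / 15 = 0.3327
LCL = X̄ − 3·M̄R̄/d₂ = 82.2175 − 3 × 0.3327 / 1.128 = 81.3327

81.333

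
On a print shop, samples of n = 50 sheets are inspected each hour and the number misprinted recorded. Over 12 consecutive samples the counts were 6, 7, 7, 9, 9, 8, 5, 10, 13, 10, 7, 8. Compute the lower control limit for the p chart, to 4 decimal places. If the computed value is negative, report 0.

p̄ = Σdᵢ / (k·n) = 99 / (12 × 50) = 0.16500
LCL = p̄ − 3·√(p̄(1−p̄)/n) = 0.16500 − 3 × 0.05249 = 0.00752

0.0075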